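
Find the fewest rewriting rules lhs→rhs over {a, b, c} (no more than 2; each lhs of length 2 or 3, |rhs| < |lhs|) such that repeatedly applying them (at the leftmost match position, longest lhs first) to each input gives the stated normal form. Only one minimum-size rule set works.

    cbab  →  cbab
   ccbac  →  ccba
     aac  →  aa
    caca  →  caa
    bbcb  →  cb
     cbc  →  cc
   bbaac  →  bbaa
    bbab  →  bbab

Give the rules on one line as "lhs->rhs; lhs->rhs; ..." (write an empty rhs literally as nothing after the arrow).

  | cbab
  | ccbac => ccba
  | aac => aa
  | caca => caa

ac->a; bc->c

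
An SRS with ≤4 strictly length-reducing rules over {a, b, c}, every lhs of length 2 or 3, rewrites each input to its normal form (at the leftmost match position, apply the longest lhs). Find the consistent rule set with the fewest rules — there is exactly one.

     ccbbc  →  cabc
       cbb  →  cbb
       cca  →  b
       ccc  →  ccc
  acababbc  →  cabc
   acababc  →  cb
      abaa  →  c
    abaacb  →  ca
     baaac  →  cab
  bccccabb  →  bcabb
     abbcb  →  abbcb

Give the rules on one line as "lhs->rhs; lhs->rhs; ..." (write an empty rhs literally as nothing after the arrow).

  | ccbbc => cabc
  | cbb
  | cca => b
  | ccc

ac->b; ba->c; cca->b; ccb->ca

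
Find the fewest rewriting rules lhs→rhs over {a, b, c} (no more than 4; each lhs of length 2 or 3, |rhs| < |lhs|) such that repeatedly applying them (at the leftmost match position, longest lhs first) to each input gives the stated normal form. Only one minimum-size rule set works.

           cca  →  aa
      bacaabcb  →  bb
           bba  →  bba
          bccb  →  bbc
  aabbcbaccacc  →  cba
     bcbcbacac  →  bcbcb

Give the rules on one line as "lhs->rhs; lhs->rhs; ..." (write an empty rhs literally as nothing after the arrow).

  | cca => aa
  | bacaabcb => baabcb => bacb => bb
  | bba
  | bccb => bbc

ab->; ac->; cc->a; ccb->bc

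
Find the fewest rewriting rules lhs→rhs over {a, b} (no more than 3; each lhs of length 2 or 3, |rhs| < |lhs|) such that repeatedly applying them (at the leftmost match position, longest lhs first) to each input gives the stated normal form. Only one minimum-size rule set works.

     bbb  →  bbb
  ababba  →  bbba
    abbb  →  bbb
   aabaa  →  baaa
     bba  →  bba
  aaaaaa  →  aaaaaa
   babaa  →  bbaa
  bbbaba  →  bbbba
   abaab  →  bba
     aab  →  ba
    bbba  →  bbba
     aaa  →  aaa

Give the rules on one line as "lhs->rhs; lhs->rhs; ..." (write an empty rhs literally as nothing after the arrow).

  | bbb
  | ababba => babba => bbba
  | abbb => bbb
  | aabaa => baaa

aab->ba; ab->b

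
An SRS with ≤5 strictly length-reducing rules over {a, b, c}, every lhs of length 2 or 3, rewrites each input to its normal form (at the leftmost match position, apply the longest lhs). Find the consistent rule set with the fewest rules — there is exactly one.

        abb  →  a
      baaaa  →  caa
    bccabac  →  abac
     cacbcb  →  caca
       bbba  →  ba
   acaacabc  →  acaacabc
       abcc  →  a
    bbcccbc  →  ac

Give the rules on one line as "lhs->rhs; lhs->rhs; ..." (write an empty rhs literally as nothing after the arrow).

baa->c; bb->; bcb->a; cc->b

  | abb => a
  | baaaa => caa
  | bccabac => bbabac => abac
  | cacbcb => caca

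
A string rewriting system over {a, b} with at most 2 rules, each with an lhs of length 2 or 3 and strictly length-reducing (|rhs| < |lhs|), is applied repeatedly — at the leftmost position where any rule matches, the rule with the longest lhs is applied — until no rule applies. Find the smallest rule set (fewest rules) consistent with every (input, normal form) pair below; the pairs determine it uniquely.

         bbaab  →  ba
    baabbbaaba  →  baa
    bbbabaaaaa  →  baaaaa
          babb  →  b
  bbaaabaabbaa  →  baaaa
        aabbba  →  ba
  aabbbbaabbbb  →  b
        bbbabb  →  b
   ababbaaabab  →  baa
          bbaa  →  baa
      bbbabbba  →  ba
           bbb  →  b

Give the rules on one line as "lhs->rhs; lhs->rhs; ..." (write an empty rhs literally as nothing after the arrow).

  | bbaab => baab => ba
  | baabbbaaba => babbaaba => bbaaba => baaba => baa
  | bbbabaaaaa => bbabaaaaa => babaaaaa => baaaaa
  | babb => bb => b

ab->; bb->b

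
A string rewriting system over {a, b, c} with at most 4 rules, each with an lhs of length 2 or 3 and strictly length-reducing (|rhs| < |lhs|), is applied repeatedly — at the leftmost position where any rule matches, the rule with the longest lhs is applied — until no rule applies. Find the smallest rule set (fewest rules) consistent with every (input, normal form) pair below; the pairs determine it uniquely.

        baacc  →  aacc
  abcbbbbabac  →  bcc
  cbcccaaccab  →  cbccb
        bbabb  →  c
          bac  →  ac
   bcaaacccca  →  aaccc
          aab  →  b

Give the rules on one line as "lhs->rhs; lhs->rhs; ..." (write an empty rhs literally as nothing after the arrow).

  | baacc => aacc
  | abcbbbbabac => bcbbbbabac => bccbbabac => bcccabac => bccbac => bccac => bcc
  | cbcccaaccab => cbccaccab => cbcccab => cbccb
  | bbabb => cabb => bb => c

ab->b; ba->a; bb->c; ca->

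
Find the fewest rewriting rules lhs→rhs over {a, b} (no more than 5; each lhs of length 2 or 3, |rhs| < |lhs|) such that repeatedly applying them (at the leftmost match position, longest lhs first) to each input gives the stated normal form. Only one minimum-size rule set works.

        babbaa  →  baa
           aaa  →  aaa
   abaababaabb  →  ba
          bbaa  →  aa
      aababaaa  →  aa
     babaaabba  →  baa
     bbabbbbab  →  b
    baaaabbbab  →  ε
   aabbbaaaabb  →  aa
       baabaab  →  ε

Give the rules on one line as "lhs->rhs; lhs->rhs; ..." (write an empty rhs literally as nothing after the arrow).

ab->b; aba->; abb->; bb->

  | babbaa => baa
  | aaa
  | abaababaabb => ababaabb => baabb => ba
  | bbaa => aa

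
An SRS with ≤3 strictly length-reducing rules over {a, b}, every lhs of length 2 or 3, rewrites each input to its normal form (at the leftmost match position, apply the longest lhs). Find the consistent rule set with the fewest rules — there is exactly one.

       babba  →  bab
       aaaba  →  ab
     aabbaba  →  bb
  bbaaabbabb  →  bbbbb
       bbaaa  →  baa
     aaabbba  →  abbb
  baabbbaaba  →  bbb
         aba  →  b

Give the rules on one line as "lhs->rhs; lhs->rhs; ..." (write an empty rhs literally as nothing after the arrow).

  | babba => bab
  | aaaba => abba => ab
  | aabbaba => bbbaba => bbba => bb
  | bbaaabbabb => baabbabb => bbbbabb => bbbbb

aab->bb; aba->b; bba->b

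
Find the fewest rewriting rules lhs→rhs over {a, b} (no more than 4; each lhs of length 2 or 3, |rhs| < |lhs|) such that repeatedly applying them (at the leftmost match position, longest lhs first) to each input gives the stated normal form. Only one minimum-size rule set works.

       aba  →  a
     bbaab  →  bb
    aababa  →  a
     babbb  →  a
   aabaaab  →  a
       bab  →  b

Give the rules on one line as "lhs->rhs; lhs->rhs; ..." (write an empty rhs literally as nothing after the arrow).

aab->; ab->; bbb->a

  | aba => a
  | bbaab => bb
  | aababa => aba => a
  | babbb => bbb => a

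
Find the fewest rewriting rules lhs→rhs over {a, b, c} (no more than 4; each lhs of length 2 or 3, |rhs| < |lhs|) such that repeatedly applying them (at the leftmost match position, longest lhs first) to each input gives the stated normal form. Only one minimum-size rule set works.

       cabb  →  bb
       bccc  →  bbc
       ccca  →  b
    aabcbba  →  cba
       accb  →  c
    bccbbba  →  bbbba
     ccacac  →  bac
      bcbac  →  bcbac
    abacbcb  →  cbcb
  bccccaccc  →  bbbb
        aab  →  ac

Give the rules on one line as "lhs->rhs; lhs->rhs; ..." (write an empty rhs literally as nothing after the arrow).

ab->c; ca->; cc->b; ccb->b

  | cabb => bb
  | bccc => bbc
  | ccca => bca => b
  | aabcbba => accbba => abba => cba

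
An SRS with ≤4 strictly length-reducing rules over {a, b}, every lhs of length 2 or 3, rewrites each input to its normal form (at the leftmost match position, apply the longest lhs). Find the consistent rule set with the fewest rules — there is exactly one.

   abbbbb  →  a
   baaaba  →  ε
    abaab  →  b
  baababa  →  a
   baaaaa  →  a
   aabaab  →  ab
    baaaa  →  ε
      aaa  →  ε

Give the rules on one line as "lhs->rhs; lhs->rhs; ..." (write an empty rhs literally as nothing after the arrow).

aa->b; ba->; bb->b; bbb->a

  | abbbbb => aabb => bbb => a
  | baaaba => aaba => bba => ba => ε
  | abaab => aab => bb => b
  | baababa => ababa => aba => a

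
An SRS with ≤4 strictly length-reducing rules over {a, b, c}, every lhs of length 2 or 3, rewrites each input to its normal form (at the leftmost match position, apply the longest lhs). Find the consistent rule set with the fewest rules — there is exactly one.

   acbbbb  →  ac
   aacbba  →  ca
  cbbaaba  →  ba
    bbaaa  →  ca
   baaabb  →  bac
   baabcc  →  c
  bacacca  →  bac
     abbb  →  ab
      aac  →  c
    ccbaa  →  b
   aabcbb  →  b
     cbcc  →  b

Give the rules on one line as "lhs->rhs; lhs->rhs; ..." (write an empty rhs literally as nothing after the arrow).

  | acbbbb => abbbb => acbb => abb => ac
  | aacbba => cbba => bba => ca
  | cbbaaba => bbaaba => caaba => cba => ba
  | bbaaa => caaa => ca

aa->; bb->c; cb->b; cc->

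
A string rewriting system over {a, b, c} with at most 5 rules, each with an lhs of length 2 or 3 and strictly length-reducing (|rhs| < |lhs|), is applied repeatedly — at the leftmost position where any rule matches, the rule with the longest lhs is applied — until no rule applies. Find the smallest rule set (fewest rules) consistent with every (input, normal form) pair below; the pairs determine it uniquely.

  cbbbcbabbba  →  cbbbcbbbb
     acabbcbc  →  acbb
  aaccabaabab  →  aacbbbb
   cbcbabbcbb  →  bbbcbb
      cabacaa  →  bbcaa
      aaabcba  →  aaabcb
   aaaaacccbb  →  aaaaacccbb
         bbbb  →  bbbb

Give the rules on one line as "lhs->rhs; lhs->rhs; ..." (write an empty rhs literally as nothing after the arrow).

aca->ac; ba->b; cab->bb; cbc->

  | cbbbcbabbba => cbbbcbbbba => cbbbcbbbb
  | acabbcbc => acbbcbc => acbb
  | aaccabaabab => aacbbaabab => aacbbabab => aacbbbab => aacbbbb
  | cbcbabbcbb => babbcbb => bbbcbb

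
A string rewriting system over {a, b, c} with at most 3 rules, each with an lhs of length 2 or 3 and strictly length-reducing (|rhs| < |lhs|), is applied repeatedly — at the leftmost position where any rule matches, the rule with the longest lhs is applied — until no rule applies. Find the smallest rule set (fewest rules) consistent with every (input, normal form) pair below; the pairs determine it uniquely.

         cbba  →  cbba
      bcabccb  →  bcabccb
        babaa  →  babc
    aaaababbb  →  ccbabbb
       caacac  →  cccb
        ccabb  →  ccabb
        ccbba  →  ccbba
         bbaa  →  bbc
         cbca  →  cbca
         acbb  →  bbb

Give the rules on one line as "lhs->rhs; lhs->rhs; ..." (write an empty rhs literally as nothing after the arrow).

aa->c; ac->b

  | cbba
  | bcabccb
  | babaa => babc
  | aaaababbb => caababbb => ccbabbb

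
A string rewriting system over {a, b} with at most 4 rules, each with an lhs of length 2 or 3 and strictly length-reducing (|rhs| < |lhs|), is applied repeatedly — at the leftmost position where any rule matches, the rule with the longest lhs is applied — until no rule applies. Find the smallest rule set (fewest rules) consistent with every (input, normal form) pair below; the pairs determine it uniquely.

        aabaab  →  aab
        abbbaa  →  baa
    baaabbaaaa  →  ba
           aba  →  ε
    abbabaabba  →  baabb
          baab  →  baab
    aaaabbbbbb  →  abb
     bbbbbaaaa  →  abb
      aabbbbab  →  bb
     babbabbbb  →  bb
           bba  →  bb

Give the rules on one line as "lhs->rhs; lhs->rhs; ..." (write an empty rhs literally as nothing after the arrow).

  | aabaab => aab
  | abbbaa => aaaa => baa
  | baaabbaaaa => bbabbaaaa => bbbbaaaa => abaaaa => aaa => ba
  | aba => ε

aaa->ba; aba->; bba->bb; bbb->a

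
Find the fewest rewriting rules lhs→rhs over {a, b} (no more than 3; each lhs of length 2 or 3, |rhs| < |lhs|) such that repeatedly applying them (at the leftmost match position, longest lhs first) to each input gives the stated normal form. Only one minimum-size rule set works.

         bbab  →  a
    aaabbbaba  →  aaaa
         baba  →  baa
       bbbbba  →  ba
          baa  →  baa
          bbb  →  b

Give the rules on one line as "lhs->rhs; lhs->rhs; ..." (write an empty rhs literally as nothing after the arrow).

ab->a; abb->; bb->

  | bbab => ab => a
  | aaabbbaba => aababa => aaaba => aaaa
  | baba => baa
  | bbbbba => bbba => ba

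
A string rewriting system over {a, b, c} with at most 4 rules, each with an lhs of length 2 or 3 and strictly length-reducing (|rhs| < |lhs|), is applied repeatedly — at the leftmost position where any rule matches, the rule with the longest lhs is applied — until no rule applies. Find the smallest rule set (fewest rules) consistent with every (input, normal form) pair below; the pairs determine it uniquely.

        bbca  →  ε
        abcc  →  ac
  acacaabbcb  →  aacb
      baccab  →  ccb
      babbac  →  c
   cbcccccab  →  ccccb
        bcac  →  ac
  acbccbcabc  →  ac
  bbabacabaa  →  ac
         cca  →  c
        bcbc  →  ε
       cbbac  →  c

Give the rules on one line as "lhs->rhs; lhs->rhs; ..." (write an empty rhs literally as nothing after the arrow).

ba->c; bb->; bc->; ca->

  | bbca => ca => ε
  | abcc => ac
  | acacaabbcb => acaabbcb => aabbcb => aacb
  | baccab => cccab => ccb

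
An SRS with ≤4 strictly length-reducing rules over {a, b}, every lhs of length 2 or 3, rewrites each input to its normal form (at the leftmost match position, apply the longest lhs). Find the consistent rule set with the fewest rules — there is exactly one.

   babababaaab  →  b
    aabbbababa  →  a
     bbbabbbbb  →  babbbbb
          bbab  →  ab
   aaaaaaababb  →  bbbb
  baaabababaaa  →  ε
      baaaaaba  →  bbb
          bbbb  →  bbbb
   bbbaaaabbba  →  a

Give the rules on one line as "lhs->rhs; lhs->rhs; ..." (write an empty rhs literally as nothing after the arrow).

  | babababaaab => bbbbabaaab => bbabaaab => abaaab => bbaab => aab => b
  | aabbbababa => bbbababa => bababa => bbbba => bba => a
  | bbbabbbbb => babbbbb
  | bbab => ab

aa->; aba->bb; bba->a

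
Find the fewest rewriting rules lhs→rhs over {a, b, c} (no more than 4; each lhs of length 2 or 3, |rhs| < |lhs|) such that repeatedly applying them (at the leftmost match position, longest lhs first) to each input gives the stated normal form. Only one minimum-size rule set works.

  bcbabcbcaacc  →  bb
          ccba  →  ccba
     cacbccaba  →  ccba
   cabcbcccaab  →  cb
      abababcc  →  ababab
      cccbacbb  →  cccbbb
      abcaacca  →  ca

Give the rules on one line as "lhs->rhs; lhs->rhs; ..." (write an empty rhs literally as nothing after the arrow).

ac->; bc->b; bca->c

  | bcbabcbcaacc => bbabcbcaacc => bbabbcaacc => bbabcacc => bbaccc => bbcc => bbc => bb
  | ccba
  | cacbccaba => cbccaba => cbcaba => ccba
  | cabcbcccaab => cabbcccaab => cabbccaab => cabbcaab => cabcab => cacb => cb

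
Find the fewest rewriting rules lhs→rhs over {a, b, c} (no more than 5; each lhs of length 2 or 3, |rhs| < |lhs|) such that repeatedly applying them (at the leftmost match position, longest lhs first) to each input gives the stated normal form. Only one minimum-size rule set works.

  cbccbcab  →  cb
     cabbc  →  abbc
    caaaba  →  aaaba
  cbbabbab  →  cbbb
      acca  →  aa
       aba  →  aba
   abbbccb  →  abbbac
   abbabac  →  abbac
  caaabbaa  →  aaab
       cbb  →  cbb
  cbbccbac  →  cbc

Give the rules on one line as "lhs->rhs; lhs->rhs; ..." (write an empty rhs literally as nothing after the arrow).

baa->; bab->b; ca->a; ccb->ac

  | cbccbcab => cbaccab => cbacab => cbaab => cb
  | cabbc => abbc
  | caaaba => aaaba
  | cbbabbab => cbbbab => cbbb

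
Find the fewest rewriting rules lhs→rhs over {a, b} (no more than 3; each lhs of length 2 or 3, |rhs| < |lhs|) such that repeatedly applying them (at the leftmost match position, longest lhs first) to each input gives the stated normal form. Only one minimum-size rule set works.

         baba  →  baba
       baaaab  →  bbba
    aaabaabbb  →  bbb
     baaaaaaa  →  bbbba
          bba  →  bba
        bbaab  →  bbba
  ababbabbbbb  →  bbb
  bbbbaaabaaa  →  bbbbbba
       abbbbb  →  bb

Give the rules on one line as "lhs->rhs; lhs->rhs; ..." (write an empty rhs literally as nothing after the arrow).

aa->b; aab->ba; abb->aa

  | baba
  | baaaab => bbaab => bbba
  | aaabaabbb => babaabbb => babbabb => baaabb => bbabb => bbaa => bbb
  | baaaaaaa => bbaaaaa => bbbaaa => bbbba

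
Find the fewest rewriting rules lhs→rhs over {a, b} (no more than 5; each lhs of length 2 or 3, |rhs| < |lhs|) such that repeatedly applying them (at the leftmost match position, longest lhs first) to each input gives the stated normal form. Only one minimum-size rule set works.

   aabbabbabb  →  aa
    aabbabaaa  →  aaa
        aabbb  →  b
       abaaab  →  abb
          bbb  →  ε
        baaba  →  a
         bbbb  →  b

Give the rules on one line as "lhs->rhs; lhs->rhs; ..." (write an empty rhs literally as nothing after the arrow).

  | aabbabbabb => bbbabbabb => abbabb => abab => aa
  | aabbabaaa => bbbabaaa => abaaa => aaa
  | aabbb => bbbb => b
  | abaaab => aaab => abb

aab->bb; ba->; bab->a; bbb->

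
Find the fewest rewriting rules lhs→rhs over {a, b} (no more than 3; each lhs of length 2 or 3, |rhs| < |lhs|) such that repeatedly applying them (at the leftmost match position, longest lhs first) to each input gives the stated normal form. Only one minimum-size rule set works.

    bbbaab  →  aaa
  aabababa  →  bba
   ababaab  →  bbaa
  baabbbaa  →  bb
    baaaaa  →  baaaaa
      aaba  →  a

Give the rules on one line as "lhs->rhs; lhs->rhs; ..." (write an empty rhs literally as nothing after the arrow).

  | bbbaab => aaab => aaa
  | aabababa => abbaba => ababa => bba
  | ababaab => bbaab => bbaa
  | baabbbaa => baabbaa => baabaa => baba => bb

ab->a; aba->b; bbb->a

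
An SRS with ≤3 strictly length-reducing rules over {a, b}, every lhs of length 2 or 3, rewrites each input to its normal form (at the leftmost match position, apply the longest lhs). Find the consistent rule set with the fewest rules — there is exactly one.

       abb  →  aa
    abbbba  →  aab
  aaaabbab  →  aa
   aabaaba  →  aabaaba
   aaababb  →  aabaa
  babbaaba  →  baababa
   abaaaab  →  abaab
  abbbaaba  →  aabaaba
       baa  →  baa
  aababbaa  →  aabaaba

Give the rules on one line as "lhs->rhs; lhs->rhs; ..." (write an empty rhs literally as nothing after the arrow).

aaa->aa; bb->a; bba->ab

  | abb => aa
  | abbbba => aabba => aaab => aab
  | aaaabbab => aaabbab => aabbab => aaabb => aabb => aaa => aa
  | aabaaba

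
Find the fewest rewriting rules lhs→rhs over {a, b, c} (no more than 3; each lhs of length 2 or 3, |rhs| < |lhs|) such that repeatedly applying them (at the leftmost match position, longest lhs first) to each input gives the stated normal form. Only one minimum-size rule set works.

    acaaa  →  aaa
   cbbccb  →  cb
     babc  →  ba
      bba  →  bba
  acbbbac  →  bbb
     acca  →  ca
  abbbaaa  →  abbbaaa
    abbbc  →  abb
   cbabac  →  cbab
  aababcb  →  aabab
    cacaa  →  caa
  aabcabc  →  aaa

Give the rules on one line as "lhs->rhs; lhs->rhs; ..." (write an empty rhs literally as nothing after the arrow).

  | acaaa => aaa
  | cbbccb => cbcb => cb
  | babc => ba
  | bba

ac->; bc->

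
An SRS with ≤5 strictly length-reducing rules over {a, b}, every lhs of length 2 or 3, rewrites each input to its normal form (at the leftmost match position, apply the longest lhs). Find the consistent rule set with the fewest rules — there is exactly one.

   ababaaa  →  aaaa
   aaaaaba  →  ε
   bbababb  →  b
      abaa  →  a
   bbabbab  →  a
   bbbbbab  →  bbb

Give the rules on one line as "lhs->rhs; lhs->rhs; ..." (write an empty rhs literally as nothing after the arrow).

ab->; aba->ba; ba->; bab->a

  | ababaaa => babaaa => aaaa
  | aaaaaba => aaaaba => aaaba => aaba => aba => ba => ε
  | bbababb => baabb => abb => b
  | abaa => baa => a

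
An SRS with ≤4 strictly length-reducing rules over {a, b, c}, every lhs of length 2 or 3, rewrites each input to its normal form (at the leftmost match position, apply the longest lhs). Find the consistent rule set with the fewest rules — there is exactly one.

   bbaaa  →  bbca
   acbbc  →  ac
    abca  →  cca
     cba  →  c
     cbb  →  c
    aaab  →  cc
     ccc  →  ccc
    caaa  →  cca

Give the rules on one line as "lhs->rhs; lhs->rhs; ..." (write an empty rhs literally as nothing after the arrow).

  | bbaaa => bbca
  | acbbc => aabc => cbc => ac
  | abca => cca
  | cba => aa => c

aa->c; ab->c; cb->a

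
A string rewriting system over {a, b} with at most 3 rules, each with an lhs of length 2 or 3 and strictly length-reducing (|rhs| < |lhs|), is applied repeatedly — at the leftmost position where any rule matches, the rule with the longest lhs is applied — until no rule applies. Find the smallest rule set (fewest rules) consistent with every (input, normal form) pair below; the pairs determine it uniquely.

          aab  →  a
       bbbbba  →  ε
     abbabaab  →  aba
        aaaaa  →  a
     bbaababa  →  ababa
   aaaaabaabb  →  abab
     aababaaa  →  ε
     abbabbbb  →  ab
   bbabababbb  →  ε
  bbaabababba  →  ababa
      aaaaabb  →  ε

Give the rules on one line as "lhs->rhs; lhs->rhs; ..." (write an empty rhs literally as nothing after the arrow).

  | aab => a
  | bbbbba => abbba => aaba => aa => ε
  | abbabaab => aaabaab => abaab => aba
  | aaaaa => aaa => a

aa->; aab->a; bb->a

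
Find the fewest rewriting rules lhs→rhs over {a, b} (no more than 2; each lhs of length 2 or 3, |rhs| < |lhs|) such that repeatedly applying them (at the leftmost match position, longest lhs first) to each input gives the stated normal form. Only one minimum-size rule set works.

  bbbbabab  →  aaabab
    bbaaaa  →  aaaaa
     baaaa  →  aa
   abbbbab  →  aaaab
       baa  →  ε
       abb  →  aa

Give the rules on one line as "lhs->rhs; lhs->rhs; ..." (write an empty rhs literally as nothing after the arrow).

baa->; bb->a

  | bbbbabab => abbabab => aaabab
  | bbaaaa => aaaaa
  | baaaa => aa
  | abbbbab => aabbab => aaaab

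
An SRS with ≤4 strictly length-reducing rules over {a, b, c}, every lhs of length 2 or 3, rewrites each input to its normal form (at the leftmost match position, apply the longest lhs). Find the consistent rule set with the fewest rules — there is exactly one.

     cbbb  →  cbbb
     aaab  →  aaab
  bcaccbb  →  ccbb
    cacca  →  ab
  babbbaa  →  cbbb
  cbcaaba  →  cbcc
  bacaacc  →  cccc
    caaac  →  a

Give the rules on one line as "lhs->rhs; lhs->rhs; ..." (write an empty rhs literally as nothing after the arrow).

  | cbbb
  | aaab
  | bcaccbb => bacbb => ccbb
  | cacca => aca => ab

ba->c; ca->b; cac->a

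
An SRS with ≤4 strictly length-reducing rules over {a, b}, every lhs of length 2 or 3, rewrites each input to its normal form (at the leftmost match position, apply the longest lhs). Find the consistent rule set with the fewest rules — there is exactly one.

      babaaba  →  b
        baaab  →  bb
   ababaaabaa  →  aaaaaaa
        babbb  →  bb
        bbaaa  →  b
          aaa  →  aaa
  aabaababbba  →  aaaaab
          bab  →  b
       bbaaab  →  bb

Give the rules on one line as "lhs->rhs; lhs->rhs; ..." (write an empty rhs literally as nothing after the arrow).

  | babaaba => baaba => bbba => bba => b
  | baaab => bbab => bb
  | ababaaabaa => aabaaabaa => aaaaabaa => aaaaaaa
  | babbb => bbb => bb

aba->aa; ba->; baa->bb; bbb->bb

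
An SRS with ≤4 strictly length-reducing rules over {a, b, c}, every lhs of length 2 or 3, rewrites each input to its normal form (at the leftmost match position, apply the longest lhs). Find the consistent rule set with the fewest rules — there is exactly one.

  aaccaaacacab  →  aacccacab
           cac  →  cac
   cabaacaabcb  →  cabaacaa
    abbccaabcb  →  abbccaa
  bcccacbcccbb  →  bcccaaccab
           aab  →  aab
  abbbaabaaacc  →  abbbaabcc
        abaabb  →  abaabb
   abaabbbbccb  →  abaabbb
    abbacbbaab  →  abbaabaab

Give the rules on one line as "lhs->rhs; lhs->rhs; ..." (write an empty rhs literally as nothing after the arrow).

  | aaccaaacacab => aacccacab
  | cac
  | cabaacaabcb => cabaacaa
  | abbccaabcb => abbccaa

aaa->; bca->; bcb->; cb->a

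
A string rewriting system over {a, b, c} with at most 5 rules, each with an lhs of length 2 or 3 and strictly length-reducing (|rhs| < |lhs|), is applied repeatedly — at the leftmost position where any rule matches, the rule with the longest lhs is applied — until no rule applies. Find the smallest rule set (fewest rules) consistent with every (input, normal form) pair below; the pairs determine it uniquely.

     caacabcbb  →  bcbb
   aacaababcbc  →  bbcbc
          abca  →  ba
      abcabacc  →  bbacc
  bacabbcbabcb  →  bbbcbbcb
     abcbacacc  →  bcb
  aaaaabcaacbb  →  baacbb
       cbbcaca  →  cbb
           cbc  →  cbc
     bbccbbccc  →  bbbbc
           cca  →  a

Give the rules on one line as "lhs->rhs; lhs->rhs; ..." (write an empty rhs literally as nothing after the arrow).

ab->b; aca->; bcc->b; ca->a

  | caacabcbb => aacabcbb => abcbb => bcbb
  | aacaababcbc => aababcbc => ababcbc => babcbc => bbcbc
  | abca => bca => ba
  | abcabacc => bcabacc => babacc => bbacc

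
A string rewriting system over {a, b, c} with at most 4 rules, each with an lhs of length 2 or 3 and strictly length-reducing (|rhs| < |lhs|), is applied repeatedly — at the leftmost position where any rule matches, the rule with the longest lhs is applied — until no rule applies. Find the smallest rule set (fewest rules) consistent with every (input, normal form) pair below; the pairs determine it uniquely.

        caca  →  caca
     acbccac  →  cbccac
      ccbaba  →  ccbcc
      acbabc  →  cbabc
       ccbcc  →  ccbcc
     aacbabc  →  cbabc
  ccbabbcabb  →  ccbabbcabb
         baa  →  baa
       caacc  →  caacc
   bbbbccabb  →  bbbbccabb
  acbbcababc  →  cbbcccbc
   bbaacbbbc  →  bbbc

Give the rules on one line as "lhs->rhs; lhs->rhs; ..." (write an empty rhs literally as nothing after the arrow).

  | caca
  | acbccac => cbccac
  | ccbaba => ccbcc
  | acbabc => cbabc

aba->cc; acb->cb; bcb->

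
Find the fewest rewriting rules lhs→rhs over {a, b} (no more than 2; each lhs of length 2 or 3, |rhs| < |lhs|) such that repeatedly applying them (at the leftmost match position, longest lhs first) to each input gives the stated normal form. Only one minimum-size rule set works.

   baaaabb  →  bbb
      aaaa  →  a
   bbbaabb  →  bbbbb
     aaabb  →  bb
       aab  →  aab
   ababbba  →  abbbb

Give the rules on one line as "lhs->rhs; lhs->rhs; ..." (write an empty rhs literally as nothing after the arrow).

aaa->; ba->b

  | baaaabb => baaabb => baabb => babb => bbb
  | aaaa => a
  | bbbaabb => bbbabb => bbbbb
  | aaabb => bb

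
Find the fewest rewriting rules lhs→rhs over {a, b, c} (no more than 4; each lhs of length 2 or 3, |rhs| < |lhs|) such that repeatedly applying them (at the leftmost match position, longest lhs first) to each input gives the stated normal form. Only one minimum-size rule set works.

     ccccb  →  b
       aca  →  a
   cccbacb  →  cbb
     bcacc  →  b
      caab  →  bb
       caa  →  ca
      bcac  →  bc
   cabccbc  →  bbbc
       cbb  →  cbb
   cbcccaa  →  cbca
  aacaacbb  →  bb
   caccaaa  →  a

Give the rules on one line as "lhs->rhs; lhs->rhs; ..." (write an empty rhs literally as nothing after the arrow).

  | ccccb => ccb => b
  | aca => a
  | cccbacb => cbacb => cbb
  | bcacc => bcc => b

aa->a; ac->; cab->bb; cc->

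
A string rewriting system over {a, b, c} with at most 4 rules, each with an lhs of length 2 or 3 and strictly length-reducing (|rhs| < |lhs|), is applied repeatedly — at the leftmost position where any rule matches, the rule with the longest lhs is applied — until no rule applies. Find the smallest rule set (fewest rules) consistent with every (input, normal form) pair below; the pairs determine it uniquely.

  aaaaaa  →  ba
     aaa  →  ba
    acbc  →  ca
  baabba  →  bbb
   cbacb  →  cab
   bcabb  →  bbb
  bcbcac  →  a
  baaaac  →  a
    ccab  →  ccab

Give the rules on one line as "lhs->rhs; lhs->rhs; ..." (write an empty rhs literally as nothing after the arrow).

  | aaaaaa => baaaa => bbaa => ba
  | aaa => ba
  | acbc => cbc => ca
  | baabba => bbbba => bbb

aa->b; ac->c; bba->b; bc->a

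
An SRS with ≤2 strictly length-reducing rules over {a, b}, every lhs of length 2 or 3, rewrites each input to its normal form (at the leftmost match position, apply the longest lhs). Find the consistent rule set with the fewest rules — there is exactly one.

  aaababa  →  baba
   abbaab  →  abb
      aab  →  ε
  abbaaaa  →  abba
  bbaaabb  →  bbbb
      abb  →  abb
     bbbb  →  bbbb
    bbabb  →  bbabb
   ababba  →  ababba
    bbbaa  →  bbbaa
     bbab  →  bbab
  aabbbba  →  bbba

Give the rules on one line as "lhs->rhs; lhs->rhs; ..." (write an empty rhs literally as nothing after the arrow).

aaa->; aab->

  | aaababa => baba
  | abbaab => abb
  | aab => ε
  | abbaaaa => abba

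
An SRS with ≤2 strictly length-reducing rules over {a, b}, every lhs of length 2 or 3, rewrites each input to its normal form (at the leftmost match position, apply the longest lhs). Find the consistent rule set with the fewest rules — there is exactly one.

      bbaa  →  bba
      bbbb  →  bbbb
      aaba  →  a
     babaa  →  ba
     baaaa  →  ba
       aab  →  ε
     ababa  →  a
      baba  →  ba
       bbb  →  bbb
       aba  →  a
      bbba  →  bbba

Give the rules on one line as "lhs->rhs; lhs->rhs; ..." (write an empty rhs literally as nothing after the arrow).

  | bbaa => bba
  | bbbb
  | aaba => aba => a
  | babaa => baa => ba

aa->a; ab->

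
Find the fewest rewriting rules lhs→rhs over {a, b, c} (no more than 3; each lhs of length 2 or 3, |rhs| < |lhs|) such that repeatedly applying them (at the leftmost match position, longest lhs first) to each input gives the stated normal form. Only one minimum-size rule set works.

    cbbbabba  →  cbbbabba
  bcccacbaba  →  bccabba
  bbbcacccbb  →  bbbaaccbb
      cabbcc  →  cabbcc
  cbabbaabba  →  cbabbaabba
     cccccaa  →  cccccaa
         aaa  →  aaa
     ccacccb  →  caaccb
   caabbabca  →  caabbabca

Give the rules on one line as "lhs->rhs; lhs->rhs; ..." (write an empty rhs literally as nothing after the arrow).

  | cbbbabba
  | bcccacbaba => bccaababa => bccabba
  | bbbcacccbb => bbbaaccbb
  | cabbcc

aba->b; cac->aa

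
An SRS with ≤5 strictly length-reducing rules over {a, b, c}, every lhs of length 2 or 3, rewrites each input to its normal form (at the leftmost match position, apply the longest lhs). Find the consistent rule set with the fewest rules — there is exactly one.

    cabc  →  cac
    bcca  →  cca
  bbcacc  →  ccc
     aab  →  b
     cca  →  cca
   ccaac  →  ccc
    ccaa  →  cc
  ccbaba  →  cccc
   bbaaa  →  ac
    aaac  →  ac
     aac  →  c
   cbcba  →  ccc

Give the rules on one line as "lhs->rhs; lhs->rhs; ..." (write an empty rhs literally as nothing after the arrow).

  | cabc => cac
  | bcca => cca
  | bbcacc => babcc => cbcc => ccc
  | aab => b

aa->; ba->c; bc->c; bca->ab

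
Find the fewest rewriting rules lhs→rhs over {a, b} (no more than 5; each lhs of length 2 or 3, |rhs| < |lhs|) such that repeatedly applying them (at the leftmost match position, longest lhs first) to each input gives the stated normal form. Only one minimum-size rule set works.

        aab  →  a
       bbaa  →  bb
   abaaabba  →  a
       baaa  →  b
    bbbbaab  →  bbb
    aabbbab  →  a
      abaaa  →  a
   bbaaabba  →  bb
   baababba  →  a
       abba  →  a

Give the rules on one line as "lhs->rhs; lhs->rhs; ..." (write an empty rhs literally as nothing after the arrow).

  | aab => ab => a
  | bbaa => bba => bb
  | abaaabba => aaaabba => aaabba => aabba => abba => aba => aa => a
  | baaa => baa => ba => b

aa->a; ab->a; ba->b; bab->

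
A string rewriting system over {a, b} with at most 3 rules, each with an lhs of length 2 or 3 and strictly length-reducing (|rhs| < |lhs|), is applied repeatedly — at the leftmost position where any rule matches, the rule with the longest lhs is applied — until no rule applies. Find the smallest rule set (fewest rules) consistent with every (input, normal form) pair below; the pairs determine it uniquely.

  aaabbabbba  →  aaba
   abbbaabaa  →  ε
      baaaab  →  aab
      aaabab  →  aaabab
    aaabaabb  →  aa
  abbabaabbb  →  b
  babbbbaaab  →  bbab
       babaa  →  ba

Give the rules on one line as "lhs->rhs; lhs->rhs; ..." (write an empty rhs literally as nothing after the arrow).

abb->; baa->

  | aaabbabbba => aaabbba => aaba
  | abbbaabaa => baabaa => baa => ε
  | baaaab => aab
  | aaabab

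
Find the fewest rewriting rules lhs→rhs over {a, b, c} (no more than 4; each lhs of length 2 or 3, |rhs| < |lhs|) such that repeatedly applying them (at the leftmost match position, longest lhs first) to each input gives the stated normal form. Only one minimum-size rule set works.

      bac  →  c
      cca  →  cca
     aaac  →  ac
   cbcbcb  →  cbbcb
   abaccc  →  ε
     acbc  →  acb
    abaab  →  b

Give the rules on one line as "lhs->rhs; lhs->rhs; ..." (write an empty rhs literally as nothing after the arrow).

  | bac => c
  | cca
  | aaac => ac
  | cbcbcb => cbbcb

aa->; ba->; cbc->cb; ccc->a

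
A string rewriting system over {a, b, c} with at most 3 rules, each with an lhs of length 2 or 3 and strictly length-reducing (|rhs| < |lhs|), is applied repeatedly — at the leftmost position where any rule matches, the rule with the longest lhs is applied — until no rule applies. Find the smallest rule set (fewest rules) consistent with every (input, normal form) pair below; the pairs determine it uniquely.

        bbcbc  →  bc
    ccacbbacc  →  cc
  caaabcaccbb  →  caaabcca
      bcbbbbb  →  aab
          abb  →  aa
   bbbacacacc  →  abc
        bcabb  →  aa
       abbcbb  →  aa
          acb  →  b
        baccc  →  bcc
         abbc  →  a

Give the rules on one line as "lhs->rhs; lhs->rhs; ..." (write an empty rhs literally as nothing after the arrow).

ac->; bb->a; cab->bb

  | bbcbc => acbc => bc
  | ccacbbacc => ccbbacc => ccaacc => ccac => cc
  | caaabcaccbb => caaabccbb => caaabcca
  | bcbbbbb => bcabbb => bbbbb => abbb => aab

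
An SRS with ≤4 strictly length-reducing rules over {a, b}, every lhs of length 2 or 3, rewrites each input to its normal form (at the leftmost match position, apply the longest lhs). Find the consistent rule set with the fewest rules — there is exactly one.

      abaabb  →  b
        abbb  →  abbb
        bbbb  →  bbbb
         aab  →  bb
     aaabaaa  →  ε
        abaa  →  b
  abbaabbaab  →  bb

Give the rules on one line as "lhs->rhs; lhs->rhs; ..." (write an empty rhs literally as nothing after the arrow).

aa->b; aba->bb; ba->; bab->ba

  | abaabb => bbabb => bbab => bba => b
  | abbb
  | bbbb
  | aab => bb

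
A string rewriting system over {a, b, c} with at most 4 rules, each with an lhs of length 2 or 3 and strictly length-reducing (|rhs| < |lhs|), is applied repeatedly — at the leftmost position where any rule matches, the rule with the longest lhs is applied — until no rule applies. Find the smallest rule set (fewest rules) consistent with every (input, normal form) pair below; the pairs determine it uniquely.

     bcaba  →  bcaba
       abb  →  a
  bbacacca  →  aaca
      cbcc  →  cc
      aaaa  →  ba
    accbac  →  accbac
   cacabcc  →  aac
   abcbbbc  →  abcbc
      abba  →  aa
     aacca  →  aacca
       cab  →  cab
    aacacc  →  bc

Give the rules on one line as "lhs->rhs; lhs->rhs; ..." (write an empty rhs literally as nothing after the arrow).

  | bcaba
  | abb => a
  | bbacacca => acacca => aaca
  | cbcc => cc

aaa->b; bb->; bcc->c; cac->a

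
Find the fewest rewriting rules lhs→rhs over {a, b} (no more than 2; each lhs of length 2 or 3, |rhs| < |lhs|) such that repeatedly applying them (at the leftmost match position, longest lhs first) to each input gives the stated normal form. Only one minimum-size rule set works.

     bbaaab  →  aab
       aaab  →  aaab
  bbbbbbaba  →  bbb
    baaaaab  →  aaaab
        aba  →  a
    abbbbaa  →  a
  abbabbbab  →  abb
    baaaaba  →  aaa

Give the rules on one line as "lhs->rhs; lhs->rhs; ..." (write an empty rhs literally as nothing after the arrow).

  | bbaaab => aab
  | aaab
  | bbbbbbaba => bbbbba => bbb
  | baaaaab => aaaab

ba->; bba->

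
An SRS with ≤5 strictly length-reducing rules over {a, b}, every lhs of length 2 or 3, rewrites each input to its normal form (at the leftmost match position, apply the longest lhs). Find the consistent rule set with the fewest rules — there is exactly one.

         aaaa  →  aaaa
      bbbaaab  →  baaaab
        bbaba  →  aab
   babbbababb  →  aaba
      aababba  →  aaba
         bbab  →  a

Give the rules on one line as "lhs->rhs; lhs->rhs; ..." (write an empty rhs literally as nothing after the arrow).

bab->; bb->; bba->ab; bbb->ba

  | aaaa
  | bbbaaab => baaaab
  | bbaba => abba => aab
  | babbbababb => bbababb => abbabb => aabbb => aaba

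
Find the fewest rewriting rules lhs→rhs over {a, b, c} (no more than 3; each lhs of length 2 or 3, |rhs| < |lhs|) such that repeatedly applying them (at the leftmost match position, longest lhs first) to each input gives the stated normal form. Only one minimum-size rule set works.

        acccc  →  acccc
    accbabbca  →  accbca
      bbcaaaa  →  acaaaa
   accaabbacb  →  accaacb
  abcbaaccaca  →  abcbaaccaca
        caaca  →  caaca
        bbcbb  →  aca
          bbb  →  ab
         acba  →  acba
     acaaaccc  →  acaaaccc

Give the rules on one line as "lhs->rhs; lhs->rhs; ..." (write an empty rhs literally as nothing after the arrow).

  | acccc
  | accbabbca => accbca
  | bbcaaaa => acaaaa
  | accaabbacb => accaacb

abb->; bb->a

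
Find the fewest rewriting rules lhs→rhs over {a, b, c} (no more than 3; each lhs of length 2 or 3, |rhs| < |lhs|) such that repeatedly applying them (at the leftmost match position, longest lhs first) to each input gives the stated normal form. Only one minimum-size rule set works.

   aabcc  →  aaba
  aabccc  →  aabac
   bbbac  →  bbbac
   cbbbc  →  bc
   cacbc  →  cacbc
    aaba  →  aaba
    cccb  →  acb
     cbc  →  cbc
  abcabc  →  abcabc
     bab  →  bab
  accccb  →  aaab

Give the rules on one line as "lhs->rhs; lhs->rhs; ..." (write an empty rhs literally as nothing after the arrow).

  | aabcc => aaba
  | aabccc => aabac
  | bbbac
  | cbbbc => bc

cbb->; cc->a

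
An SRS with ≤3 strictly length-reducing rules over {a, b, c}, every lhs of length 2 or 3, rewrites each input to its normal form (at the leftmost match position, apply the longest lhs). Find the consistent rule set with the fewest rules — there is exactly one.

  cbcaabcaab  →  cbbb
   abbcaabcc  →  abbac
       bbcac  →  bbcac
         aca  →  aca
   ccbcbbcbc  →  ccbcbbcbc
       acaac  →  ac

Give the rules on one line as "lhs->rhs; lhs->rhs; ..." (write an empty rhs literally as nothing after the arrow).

  | cbcaabcaab => cbbcaab => cbbb
  | abbcaabcc => abbbcc => abbac
  | bbcac
  | aca

bcc->ac; caa->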